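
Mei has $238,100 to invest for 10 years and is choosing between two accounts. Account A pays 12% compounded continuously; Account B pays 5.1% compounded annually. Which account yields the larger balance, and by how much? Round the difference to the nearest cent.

Account A growth factor: e^(0.12·10) = e^1.2 ≈ 3.32011692274; balance ≈ 790,519.8393.
Account B growth factor: (1 + 0.051)^10 ≈ 1.64447456357; balance ≈ 391,549.3936.
Account A is larger by 398,970.4457.

Account A, by $398,970.45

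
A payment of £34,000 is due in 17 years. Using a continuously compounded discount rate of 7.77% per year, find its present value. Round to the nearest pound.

P = A·e^(−rt) = 34,000·e^(−1.3209).
e^(−1.3209) ≈ 0.26689498835, so P ≈ 9,074.4296.

£9,074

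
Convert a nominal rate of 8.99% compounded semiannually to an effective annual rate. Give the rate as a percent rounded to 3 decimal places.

One year is 2 periods at 0.04495 each: (1 + 0.04495)^2 ≈ 1.091921.
EAR = 1.091921 − 1 ≈ 9.19205%.

9.192%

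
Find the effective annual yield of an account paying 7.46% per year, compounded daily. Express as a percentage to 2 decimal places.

7.74%

EAR = (1 + 7.46%/365)^365 − 1 = (1 + 0.000204384)^365 − 1.
(1 + 0.000204384)^365 ≈ 1.077445, so EAR ≈ 7.74449%.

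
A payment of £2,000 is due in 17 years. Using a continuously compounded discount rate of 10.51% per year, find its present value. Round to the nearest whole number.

£335

P = A·e^(−rt) = 2,000·e^(−1.7867).
e^(−1.7867) ≈ 0.1675120483, so P ≈ 335.0241.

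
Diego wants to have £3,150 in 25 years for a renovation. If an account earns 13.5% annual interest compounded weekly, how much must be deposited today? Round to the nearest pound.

£108

Periodic rate = 13.5%/52 = 0.00259615; 1300 periods.
P = 3,150/(1 + 0.135/52)^1300 ≈ 3,150/29.09675216 ≈ 108.2595.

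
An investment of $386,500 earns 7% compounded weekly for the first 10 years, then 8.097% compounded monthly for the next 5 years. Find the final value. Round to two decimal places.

After 10 years at 7%: 386,500 × 2.012804993831 ≈ 777,949.1301.
Then 5 years at 8.097%: 777,949.1301 × 1.497040636698 ≈ 1,164,621.4611.

$1,164,621.46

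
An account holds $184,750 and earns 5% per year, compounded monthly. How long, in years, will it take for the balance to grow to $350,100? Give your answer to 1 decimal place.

12.8 years

We need (1 + 0.00416667)^(12t) = 1.895, so 12t = ln 1.895 / ln 1.004167 ≈ 153.7311.
t ≈ 153.7311/12 = 12.8109 years.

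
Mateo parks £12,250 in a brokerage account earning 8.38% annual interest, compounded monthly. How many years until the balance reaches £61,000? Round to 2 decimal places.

We need (1 + 0.00698333)^(12t) = 4.9796, so 12t = ln 4.9796 / ln 1.006983 ≈ 230.6845.
t ≈ 230.6845/12 = 19.2237 years.

19.22 years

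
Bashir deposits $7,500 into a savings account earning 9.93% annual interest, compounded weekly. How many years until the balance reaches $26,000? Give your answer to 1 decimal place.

We need (1 + 0.00190962)^(52t) = 3.4667, so 52t = ln 3.4667 / ln 1.00191 ≈ 651.6392.
t ≈ 651.6392/52 = 12.5315 years.

12.5 years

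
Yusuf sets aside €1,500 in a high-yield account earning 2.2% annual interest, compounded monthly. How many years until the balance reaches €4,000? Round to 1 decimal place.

(1 + 0.00183333)^(12t) = 4,000/1,500 = 2.6667.
12t·ln(1 + 0.00183333) = ln(2.6667); 12t = 0.98083/0.00183165 ≈ 535.4880.
t ≈ 44.6240 years.

44.6 years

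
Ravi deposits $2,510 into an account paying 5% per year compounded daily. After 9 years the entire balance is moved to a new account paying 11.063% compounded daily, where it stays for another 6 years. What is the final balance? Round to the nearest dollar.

$7,644

After 9 years at 5%: 2,510 × 1.568263852 ≈ 3,936.3423.
Then 6 years at 11.063%: 3,936.3423 × 1.941924372 ≈ 7,644.0790.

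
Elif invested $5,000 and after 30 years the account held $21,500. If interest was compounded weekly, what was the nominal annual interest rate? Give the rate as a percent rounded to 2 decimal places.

4.86%

(1 + r/52)^1560 = 21,500/5,000 = 4.3.
1 + r/52 = 4.3^(1/1560) ≈ 1.000935, so r/52 ≈ 0.000935447.
r ≈ 52·0.000935447 = 4.86432%.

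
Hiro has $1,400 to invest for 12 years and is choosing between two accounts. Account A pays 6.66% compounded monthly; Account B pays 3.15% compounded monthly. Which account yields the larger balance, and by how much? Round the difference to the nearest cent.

A: (1 + 0.00555)^144 ≈ 2.218852991, so 1,400 × 2.218852991 ≈ 3,106.3942.
B: (1 + 0.002625)^144 ≈ 1.45864036, so 1,400 × 1.45864036 ≈ 2,042.0965.
Difference ≈ 1,064.2977 in favor of A.

Account A, by $1,064.30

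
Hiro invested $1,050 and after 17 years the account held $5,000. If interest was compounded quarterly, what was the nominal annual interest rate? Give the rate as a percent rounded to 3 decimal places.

9.286%

The 68-period growth factor is 5,000/1,050 = 4.7619.
r/4 = 4.7619^(1/68) − 1 ≈ 0.0232161, so r ≈ 4·0.0232161 = 9.28644%.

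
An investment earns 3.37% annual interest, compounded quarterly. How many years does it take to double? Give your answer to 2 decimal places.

(1 + 0.008425)^(4t) = 2.
4t = ln 2 / ln(1 + 0.008425) ≈ 0.69315/0.00838971 ≈ 82.6188.
t ≈ 20.6547.

20.65 years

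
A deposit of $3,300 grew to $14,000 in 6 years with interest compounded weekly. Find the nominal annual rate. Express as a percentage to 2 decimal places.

24.14%

The 312-period growth factor is 14,000/3,300 = 4.24242.
r/52 = 4.24242^(1/312) − 1 ≈ 0.00464259, so r ≈ 52·0.00464259 = 24.14145%.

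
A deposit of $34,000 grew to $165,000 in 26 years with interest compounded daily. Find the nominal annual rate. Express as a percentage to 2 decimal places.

6.08%

The 9490-period growth factor is 165,000/34,000 = 4.85294.
r/365 = 4.85294^(1/9490) − 1 ≈ 0.000166461, so r ≈ 365·0.000166461 = 6.07583%.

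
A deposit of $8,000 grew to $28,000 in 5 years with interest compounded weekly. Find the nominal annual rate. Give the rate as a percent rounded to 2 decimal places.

(1 + r/52)^260 = 28,000/8,000 = 3.5.
1 + r/52 = 3.5^(1/260) ≈ 1.00483, so r/52 ≈ 0.00482995.
r ≈ 52·0.00482995 = 25.11572%.

25.12%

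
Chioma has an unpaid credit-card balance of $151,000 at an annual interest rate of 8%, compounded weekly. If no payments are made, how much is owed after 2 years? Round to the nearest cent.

$177,178.36

Growth factor = (1 + 0.08/52)^104 ≈ 1.17336659572.
A ≈ 151,000 × 1.17336659572 ≈ 177,178.3560.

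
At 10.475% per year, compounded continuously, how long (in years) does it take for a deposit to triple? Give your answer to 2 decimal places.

10.49 years

e^(0.10475t) = 3, so 0.10475t = ln 3 ≈ 1.0986.
t ≈ 1.0986/0.10475 ≈ 10.4879.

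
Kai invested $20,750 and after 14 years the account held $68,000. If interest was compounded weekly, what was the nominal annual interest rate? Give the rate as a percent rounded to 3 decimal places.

The 728-period growth factor is 68,000/20,750 = 3.27711.
r/52 = 3.27711^(1/728) − 1 ≈ 0.00163177, so r ≈ 52·0.00163177 = 8.48521%.

8.485%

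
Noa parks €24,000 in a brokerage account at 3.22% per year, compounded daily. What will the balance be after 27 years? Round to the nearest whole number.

€57,249

Periodic rate = 3.22%/365 = 0.0000882192; periods = 365·27 = 9855.
A = 24,000·(1 + 0.0322/365)^9855 ≈ 24,000·2.3853876633 ≈ 57,249.3039.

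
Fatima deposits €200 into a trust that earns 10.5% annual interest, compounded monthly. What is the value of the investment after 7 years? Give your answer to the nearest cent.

€415.77

Growth factor = (1 + 0.00875)^84 ≈ 2.07882537.
A ≈ 200 × 2.07882537 ≈ 415.7651.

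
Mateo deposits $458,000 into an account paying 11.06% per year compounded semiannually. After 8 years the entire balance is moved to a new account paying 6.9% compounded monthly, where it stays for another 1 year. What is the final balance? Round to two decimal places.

Phase 1: 458,000·(1 + 0.0553)^16 ≈ 1,083,628.6735.
Phase 2: 1,083,628.6735·(1 + 0.00575)^12 ≈ 1,160,809.5788.

$1,160,809.58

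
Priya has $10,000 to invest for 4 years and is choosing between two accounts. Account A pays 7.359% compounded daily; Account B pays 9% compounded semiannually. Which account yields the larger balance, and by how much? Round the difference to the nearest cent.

A: (1 + 0.07359/365)^1460 ≈ 1.3422272085, so 10,000 × 1.3422272085 ≈ 13,422.2721.
B: (1 + 0.045)^8 ≈ 1.4221006128, so 10,000 × 1.4221006128 ≈ 14,221.0061.
Difference ≈ 798.7340 in favor of B.

Account B, by $798.73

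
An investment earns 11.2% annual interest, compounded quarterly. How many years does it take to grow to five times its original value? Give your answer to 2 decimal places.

(1 + 0.028)^(4t) = 5.
4t = ln 5 / ln(1 + 0.028) ≈ 1.6094/0.0276152 ≈ 58.2809.
t ≈ 14.5702.

14.57 years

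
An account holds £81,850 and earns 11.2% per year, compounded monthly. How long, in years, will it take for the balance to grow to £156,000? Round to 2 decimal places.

We need (1 + 0.00933333)^(12t) = 1.9059, so 12t = ln 1.9059 / ln 1.009333 ≈ 69.4257.
t ≈ 69.4257/12 = 5.7855 years.

5.79 years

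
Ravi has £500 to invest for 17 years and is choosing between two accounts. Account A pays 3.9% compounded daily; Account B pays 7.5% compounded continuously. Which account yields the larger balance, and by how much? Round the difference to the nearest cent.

Account B, by £819.08

A: (1 + 0.039/365)^6205 ≈ 1.9405367, so 500 × 1.9405367 ≈ 970.2683.
B: e^(0.075·17) = e^1.275 ≈ 3.57870141, so 500 × 3.57870141 ≈ 1,789.3507.
Difference ≈ 819.0824 in favor of B.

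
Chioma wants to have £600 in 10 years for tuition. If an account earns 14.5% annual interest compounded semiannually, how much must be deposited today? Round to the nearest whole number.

£148

Periodic rate = 14.5%/2 = 0.0725; 20 periods.
P = 600/(1 + 0.0725)^20 ≈ 600/4.05458134 ≈ 147.9808.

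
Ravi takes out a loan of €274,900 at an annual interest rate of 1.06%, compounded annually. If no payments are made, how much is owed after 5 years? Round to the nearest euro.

Growth factor = (1 + 0.0106)^5 ≈ 1.05413557342.
A ≈ 274,900 × 1.05413557342 ≈ 289,781.8691.

€289,782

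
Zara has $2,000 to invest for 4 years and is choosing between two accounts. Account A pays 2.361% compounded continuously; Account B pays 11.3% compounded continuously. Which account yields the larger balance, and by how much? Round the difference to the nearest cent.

Account B, by $944.82

A: e^(0.02361·4) = e^0.09444 ≈ 1.099043219, so 2,000 × 1.099043219 ≈ 2,198.0864.
B: e^(0.113·4) = e^0.452 ≈ 1.571451949, so 2,000 × 1.571451949 ≈ 3,142.9039.
Difference ≈ 944.8175 in favor of B.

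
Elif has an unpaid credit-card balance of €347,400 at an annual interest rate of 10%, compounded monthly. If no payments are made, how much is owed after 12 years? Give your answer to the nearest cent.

€1,147,687.65

Periodic rate = 10%/12 = 0.00833333; periods = 12·12 = 144.
A = 347,400·(1 + 0.1/12)^144 ≈ 347,400·3.303648967517 ≈ 1,147,687.6513.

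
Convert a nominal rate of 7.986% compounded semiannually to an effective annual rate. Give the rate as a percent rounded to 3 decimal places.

One year is 2 periods at 0.03993 each: (1 + 0.03993)^2 ≈ 1.081454.
EAR = 1.081454 − 1 ≈ 8.14544%.

8.145%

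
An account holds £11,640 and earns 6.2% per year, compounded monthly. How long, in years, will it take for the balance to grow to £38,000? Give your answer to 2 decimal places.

We need (1 + 0.00516667)^(12t) = 3.2646, so 12t = ln 3.2646 / ln 1.005167 ≈ 229.5857.
t ≈ 229.5857/12 = 19.1321 years.

19.13 years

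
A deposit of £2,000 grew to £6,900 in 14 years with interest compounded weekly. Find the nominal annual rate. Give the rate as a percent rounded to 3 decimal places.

8.853%

(1 + r/52)^728 = 6,900/2,000 = 3.45.
1 + r/52 = 3.45^(1/728) ≈ 1.001703, so r/52 ≈ 0.00170251.
r ≈ 52·0.00170251 = 8.85306%.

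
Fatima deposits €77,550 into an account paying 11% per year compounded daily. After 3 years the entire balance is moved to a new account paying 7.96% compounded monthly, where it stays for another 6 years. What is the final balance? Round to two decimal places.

After 3 years at 11%: 77,550 × 1.39089897676 ≈ 107,864.2156.
Then 6 years at 7.96%: 107,864.2156 × 1.60965992554 ≈ 173,624.7053.

€173,624.71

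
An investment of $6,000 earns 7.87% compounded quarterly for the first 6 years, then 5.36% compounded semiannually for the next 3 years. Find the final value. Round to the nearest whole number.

After 6 years at 7.87%: 6,000 × 1.5961823993 ≈ 9,577.0944.
Then 3 years at 5.36%: 9,577.0944 × 1.171966398 ≈ 11,224.0328.

$11,224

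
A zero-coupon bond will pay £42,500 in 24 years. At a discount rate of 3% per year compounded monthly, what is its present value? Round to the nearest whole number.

Growth factor = (1 + 0.0025)^288 ≈ 2.0525881257.
P = 42,500/2.0525881257 ≈ 20,705.5665.

£20,706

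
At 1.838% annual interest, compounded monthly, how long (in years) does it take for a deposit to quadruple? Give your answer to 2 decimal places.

75.48 years

(1 + 0.00153167)^(12t) = 4.
12t = ln 4 / ln(1 + 0.00153167) ≈ 1.3863/0.00153049 ≈ 905.7818.
t ≈ 75.4818.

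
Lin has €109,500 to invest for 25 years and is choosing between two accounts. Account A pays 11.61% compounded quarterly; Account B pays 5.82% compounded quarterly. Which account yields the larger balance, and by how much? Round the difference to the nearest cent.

A: (1 + 0.029025)^100 ≈ 17.48205976697, so 109,500 × 17.48205976697 ≈ 1,914,285.5445.
B: (1 + 0.01455)^100 ≈ 4.23980146201, so 109,500 × 4.23980146201 ≈ 464,258.2601.
Difference ≈ 1,450,027.2844 in favor of A.

Account A, by €1,450,027.28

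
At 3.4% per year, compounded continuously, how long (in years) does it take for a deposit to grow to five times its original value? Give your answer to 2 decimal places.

47.34 years

e^(0.034t) = 5, so 0.034t = ln 5 ≈ 1.6094.
t ≈ 1.6094/0.034 ≈ 47.3364.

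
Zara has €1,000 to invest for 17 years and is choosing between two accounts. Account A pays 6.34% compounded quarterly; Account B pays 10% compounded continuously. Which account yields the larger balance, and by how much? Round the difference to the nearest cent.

Account B, by €2,560.47

A: (1 + 0.01585)^68 ≈ 2.913478218, so 1,000 × 2.913478218 ≈ 2,913.4782.
B: e^(0.1·17) = e^1.7 ≈ 5.473947392, so 1,000 × 5.473947392 ≈ 5,473.9474.
Difference ≈ 2,560.4692 in favor of B.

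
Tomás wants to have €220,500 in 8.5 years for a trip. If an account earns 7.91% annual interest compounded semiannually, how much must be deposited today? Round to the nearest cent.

€114,034.72

Growth factor = (1 + 0.03955)^17 ≈ 1.93362167987.
P = 220,500/1.93362167987 ≈ 114,034.7165.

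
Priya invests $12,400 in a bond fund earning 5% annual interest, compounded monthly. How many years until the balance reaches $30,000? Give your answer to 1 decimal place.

(1 + 0.00416667)^(12t) = 30,000/12,400 = 2.4194.
12t·ln(1 + 0.00416667) = ln(2.4194); 12t = 0.8835/0.00415801 ≈ 212.4817.
t ≈ 17.7068 years.

17.7 years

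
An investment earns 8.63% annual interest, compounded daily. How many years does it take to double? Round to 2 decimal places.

8.03 years

(1 + 0.000236438)^(365t) = 2.
365t = ln 2 / ln(1 + 0.000236438) ≈ 0.69315/0.00023641 ≈ 2931.9656.
t ≈ 8.0328.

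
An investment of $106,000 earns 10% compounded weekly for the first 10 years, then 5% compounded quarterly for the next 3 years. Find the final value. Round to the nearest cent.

Phase 1: 106,000·(1 + 0.1/52)^520 ≈ 287,861.3057.
Phase 2: 287,861.3057·(1 + 0.0125)^12 ≈ 334,136.3110.

$334,136.31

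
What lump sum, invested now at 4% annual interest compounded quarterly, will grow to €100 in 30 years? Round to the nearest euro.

Growth factor = (1 + 0.01)^120 ≈ 3.3003869.
P = 100/3.3003869 ≈ 30.2995.

€30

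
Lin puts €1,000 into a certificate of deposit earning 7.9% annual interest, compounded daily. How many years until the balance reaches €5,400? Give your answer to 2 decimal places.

(1 + 0.000216438)^(365t) = 5,400/1,000 = 5.4.
365t·ln(1 + 0.000216438) = ln(5.4); 365t = 1.6864/0.000216415 ≈ 7792.4333.
t ≈ 21.3491 years.

21.35 years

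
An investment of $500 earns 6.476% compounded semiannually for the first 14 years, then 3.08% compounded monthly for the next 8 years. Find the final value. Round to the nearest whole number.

After 14 years at 6.476%: 500 × 2.440665767 ≈ 1,220.3329.
Then 8 years at 3.08%: 1,220.3329 × 1.279007423 ≈ 1,560.8148.

$1,561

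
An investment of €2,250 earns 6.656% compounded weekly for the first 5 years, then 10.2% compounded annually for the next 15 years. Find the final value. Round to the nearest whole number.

Phase 1: 2,250·(1 + 0.00128)^260 ≈ 3,137.7858.
Phase 2: 3,137.7858·(1 + 0.102)^15 ≈ 13,469.3680.

€13,469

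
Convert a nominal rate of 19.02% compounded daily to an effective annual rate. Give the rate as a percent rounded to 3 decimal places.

20.943%

EAR = (1 + 19.02%/365)^365 − 1 = (1 + 0.000521096)^365 − 1.
(1 + 0.000521096)^365 ≈ 1.209432, so EAR ≈ 20.94316%.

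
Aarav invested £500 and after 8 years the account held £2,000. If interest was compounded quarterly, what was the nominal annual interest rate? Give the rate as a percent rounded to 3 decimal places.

(1 + r/4)^32 = 2,000/500 = 4.
1 + r/4 = 4^(1/32) ≈ 1.044274, so r/4 ≈ 0.0442738.
r ≈ 4·0.0442738 = 17.70951%.

17.710%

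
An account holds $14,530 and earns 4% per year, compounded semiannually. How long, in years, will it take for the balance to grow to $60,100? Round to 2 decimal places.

We need (1 + 0.02)^(2t) = 4.1363, so 2t = ln 4.1363 / ln 1.02 ≈ 71.6973.
t ≈ 71.6973/2 = 35.8486 years.

35.85 years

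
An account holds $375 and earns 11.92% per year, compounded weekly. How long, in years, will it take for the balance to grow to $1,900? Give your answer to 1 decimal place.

(1 + 0.00229231)^(52t) = 1,900/375 = 5.0667.
52t·ln(1 + 0.00229231) = ln(5.0667); 52t = 1.6227/0.00228968 ≈ 708.6929.
t ≈ 13.6287 years.

13.6 years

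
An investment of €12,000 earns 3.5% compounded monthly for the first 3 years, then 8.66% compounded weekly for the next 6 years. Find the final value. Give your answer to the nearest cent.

Phase 1: 12,000·(1 + 0.035/12)^36 ≈ 13,326.4905.
Phase 2: 13,326.4905·(1 + 0.0866/52)^312 ≈ 22,396.8794.

€22,396.88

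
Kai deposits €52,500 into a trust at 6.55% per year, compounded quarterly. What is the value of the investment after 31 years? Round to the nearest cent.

€393,416.06

Periodic rate = 6.55%/4 = 0.016375; periods = 4·31 = 124.
A = 52,500·(1 + 0.016375)^124 ≈ 52,500·7.49363930234 ≈ 393,416.0634.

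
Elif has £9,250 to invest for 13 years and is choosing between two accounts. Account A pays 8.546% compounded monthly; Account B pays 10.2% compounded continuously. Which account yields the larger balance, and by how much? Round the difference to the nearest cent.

Account B, by £6,850.10

A: (1 + 0.08546/12)^156 ≈ 3.0253980449, so 9,250 × 3.0253980449 ≈ 27,984.9319.
B: e^(0.102·13) = e^1.326 ≈ 3.7659494221, so 9,250 × 3.7659494221 ≈ 34,835.0322.
Difference ≈ 6,850.1002 in favor of B.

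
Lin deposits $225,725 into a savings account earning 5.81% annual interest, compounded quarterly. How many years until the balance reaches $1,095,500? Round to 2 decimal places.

27.39 years

(1 + 0.014525)^(4t) = 1,095,500/225,725 = 4.8533.
4t·ln(1 + 0.014525) = ln(4.8533); 4t = 1.5796/0.0144205 ≈ 109.5417.
t ≈ 27.3854 years.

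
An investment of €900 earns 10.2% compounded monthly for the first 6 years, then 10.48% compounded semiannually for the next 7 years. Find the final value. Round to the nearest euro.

€3,384

After 6 years at 10.2%: 900 × 1.83935257 ≈ 1,655.4173.
Then 7 years at 10.48%: 1,655.4173 × 2.044239387 ≈ 3,384.0693.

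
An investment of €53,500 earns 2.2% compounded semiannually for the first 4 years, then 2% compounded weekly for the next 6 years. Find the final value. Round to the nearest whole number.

€65,837

Phase 1: 53,500·(1 + 0.011)^8 ≈ 58,393.3010.
Phase 2: 58,393.3010·(1 + 0.02/52)^312 ≈ 65,836.7441.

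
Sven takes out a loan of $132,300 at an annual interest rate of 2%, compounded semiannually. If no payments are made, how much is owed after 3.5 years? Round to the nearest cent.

Periodic rate = 2%/2 = 0.01; periods = 2·3.5 = 7.
A = 132,300·(1 + 0.01)^7 ≈ 132,300·1.07213535211 ≈ 141,843.5071.

$141,843.51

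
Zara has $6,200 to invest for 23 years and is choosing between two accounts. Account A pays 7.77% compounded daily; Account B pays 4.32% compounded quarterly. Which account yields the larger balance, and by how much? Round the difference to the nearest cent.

Account A growth factor: (1 + 0.0777/365)^8395 ≈ 5.9709724943; balance ≈ 37,020.0295.
Account B growth factor: (1 + 0.0108)^92 ≈ 2.6865904016; balance ≈ 16,656.8605.
Account A is larger by 20,363.1690.

Account A, by $20,363.17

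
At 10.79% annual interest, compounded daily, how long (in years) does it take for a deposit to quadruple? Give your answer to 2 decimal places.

12.85 years

(1 + 0.000295616)^(365t) = 4.
365t = ln 4 / ln(1 + 0.000295616) ≈ 1.3863/0.000295573 ≈ 4690.1967.
t ≈ 12.8499.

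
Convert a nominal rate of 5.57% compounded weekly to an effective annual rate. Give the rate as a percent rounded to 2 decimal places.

5.72%

EAR = (1 + 5.57%/52)^52 − 1 = (1 + 0.00107115)^52 − 1.
(1 + 0.00107115)^52 ≈ 1.057249, so EAR ≈ 5.72489%.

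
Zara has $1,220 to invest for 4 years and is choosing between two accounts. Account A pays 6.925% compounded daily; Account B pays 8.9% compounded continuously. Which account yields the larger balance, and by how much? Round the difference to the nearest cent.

A: (1 + 0.06925/365)^1460 ≈ 1.319131712, so 1,220 × 1.319131712 ≈ 1,609.3407.
B: e^(0.089·4) = e^0.356 ≈ 1.427607548, so 1,220 × 1.427607548 ≈ 1,741.6812.
Difference ≈ 132.3405 in favor of B.

Account B, by $132.34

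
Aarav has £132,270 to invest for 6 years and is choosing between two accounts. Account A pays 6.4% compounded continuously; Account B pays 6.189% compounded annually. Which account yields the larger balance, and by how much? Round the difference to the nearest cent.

Account A growth factor: e^(0.064·6) = e^0.384 ≈ 1.46814544168; balance ≈ 194,191.5976.
Account B growth factor: (1 + 0.06189)^6 ≈ 1.43376239675; balance ≈ 189,643.7522.
Account A is larger by 4,547.8454.

Account A, by £4,547.85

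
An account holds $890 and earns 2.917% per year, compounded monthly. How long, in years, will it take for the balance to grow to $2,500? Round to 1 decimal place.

35.5 years

(1 + 0.00243083)^(12t) = 2,500/890 = 2.809.
12t·ln(1 + 0.00243083) = ln(2.809); 12t = 1.0328/0.00242788 ≈ 425.4012.
t ≈ 35.4501 years.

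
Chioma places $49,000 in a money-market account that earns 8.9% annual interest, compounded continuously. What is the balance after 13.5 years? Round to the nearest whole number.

A = P·e^(rt) = 49,000·e^(0.089·13.5) = 49,000·e^1.2015.
e^1.2015 ≈ 3.32510083512, so A ≈ 162,929.9409.

$162,930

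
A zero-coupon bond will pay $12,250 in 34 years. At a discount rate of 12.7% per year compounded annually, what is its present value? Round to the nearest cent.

Annual rate = 12.7% = 0.127; 34 periods.
P = 12,250/(1 + 0.127)^34 ≈ 12,250/58.265723769 ≈ 210.2437.

$210.24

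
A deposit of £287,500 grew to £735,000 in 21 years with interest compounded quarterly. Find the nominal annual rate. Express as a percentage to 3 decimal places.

(1 + r/4)^84 = 735,000/287,500 = 2.55652.
1 + r/4 = 2.55652^(1/84) ≈ 1.011237, so r/4 ≈ 0.011237.
r ≈ 4·0.011237 = 4.49482%.

4.495%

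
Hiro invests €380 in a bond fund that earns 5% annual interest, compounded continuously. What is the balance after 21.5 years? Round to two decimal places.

A = P·e^(rt) = 380·e^(0.05·21.5) = 380·e^1.075.
e^1.075 ≈ 2.929992901, so A ≈ 1,113.3973.

€1,113.40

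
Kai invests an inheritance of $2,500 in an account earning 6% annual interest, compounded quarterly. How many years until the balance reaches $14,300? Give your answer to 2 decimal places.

We need (1 + 0.015)^(4t) = 5.72, so 4t = ln 5.72 / ln 1.015 ≈ 117.1344.
t ≈ 117.1344/4 = 29.2836 years.

29.28 years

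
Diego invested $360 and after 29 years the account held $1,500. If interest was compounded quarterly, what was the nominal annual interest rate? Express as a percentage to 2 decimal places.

(1 + r/4)^116 = 1,500/360 = 4.16667.
1 + r/4 = 4.16667^(1/116) ≈ 1.012379, so r/4 ≈ 0.0123787.
r ≈ 4·0.0123787 = 4.95149%.

4.95%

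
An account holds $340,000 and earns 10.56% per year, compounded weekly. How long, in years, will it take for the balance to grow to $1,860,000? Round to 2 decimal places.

(1 + 0.00203077)^(52t) = 1,860,000/340,000 = 5.4706.
52t·ln(1 + 0.00203077) = ln(5.4706); 52t = 1.6994/0.00202871 ≈ 837.6683.
t ≈ 16.1090 years.

16.11 years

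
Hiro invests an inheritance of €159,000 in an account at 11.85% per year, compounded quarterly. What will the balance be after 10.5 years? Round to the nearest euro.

Growth factor = (1 + 0.029625)^42 ≈ 3.40817053637.
A ≈ 159,000 × 3.40817053637 ≈ 541,899.1153.

€541,899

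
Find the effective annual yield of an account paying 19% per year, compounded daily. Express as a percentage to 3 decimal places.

20.919%

One year is 365 periods at 0.000520548 each: (1 + 0.000520548)^365 ≈ 1.20919.
EAR = 1.20919 − 1 ≈ 20.91898%.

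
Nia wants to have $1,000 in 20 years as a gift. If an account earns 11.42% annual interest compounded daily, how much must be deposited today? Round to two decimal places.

$101.91

Growth factor = (1 + 0.1142/365)^7300 ≈ 9.81235955.
P = 1,000/9.81235955 ≈ 101.9123.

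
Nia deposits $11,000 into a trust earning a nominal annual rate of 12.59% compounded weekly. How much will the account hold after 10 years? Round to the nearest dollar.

$38,682

Growth factor = (1 + 0.1259/52)^520 ≈ 3.5165427697.
A ≈ 11,000 × 3.5165427697 ≈ 38,681.9705.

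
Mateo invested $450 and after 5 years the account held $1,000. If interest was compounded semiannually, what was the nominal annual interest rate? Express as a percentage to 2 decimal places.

(1 + r/2)^10 = 1,000/450 = 2.22222.
1 + r/2 = 2.22222^(1/10) ≈ 1.083125, so r/2 ≈ 0.0831254.
r ≈ 2·0.0831254 = 16.62508%.

16.63%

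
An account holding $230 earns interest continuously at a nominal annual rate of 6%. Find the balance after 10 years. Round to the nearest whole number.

$419

A = P·e^(rt) = 230·e^(0.06·10) = 230·e^0.6.
e^0.6 ≈ 1.8221188, so A ≈ 419.0873.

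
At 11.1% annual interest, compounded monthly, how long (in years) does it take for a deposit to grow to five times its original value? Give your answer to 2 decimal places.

14.57 years

(1 + 0.00925)^(12t) = 5.
12t = ln 5 / ln(1 + 0.00925) ≈ 1.6094/0.00920748 ≈ 174.7968.
t ≈ 14.5664.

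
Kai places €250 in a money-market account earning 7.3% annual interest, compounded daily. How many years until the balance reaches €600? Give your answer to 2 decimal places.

(1 + 0.0002)^(365t) = 600/250 = 2.4.
365t·ln(1 + 0.0002) = ln(2.4); 365t = 0.87547/0.00019998 ≈ 4377.7814.
t ≈ 11.9939 years.

11.99 years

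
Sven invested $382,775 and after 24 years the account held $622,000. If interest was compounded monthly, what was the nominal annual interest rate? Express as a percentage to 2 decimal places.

The 288-period growth factor is 622,000/382,775 = 1.62498.
r/12 = 1.62498^(1/288) − 1 ≈ 0.00168716, so r ≈ 12·0.00168716 = 2.02459%.

2.02%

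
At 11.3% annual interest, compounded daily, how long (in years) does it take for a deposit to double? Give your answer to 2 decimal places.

6.13 years

(1 + 0.000309589)^(365t) = 2.
365t = ln 2 / ln(1 + 0.000309589) ≈ 0.69315/0.000309541 ≈ 2239.2733.
t ≈ 6.1350.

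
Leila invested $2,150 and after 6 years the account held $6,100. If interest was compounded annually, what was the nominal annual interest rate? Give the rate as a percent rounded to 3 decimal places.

(1 + r)^6 = 6,100/2,150 = 2.83721.
1 + r = 2.83721^(1/6) ≈ 1.189822, so r ≈ 0.189822.
r ≈ 18.98217%.

18.982%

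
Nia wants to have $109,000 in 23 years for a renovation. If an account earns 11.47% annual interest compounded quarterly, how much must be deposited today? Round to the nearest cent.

Periodic rate = 11.47%/4 = 0.028675; 92 periods.
P = 109,000/(1 + 0.028675)^92 ≈ 109,000/13.4769942677 ≈ 8,087.8568.

$8,087.86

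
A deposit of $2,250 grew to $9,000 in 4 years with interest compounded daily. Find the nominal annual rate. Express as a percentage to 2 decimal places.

(1 + r/365)^1460 = 9,000/2,250 = 4.
1 + r/365 = 4^(1/1460) ≈ 1.00095, so r/365 ≈ 0.000949968.
r ≈ 365·0.000949968 = 34.67382%.

34.67%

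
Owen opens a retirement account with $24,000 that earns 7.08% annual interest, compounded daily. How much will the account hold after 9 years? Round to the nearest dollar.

$45,385

Growth factor = (1 + 0.0708/365)^3285 ≈ 1.8910613046.
A ≈ 24,000 × 1.8910613046 ≈ 45,385.4713.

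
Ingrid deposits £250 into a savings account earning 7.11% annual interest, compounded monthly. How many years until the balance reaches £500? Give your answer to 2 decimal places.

We need (1 + 0.005925)^(12t) = 2, so 12t = ln 2 / ln 1.005925 ≈ 117.3331.
t ≈ 117.3331/12 = 9.7778 years.

9.78 years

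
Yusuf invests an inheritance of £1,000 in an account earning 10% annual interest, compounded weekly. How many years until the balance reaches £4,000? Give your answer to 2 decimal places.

13.88 years

(1 + 0.00192308)^(52t) = 4,000/1,000 = 4.
52t·ln(1 + 0.00192308) = ln(4); 52t = 1.3863/0.00192123 ≈ 721.5660.
t ≈ 13.8763 years.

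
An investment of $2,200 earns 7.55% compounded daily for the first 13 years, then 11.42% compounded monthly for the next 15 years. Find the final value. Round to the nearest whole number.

After 13 years at 7.55%: 2,200 × 2.668185098 ≈ 5,870.0072.
Then 15 years at 11.42%: 5,870.0072 × 5.5008373297 ≈ 32,289.9548.

$32,290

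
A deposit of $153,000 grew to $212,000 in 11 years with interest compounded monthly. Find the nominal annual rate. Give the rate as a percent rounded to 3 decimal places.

2.969%

The 132-period growth factor is 212,000/153,000 = 1.38562.
r/12 = 1.38562^(1/132) − 1 ≈ 0.00247388, so r ≈ 12·0.00247388 = 2.96865%.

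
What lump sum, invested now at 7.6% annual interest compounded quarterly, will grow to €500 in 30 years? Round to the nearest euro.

€52

Periodic rate = 7.6%/4 = 0.019; 120 periods.
P = 500/(1 + 0.019)^120 ≈ 500/9.5697828 ≈ 52.2478.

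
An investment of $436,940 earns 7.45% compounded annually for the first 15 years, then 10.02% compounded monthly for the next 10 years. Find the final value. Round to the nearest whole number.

Phase 1: 436,940·(1 + 0.0745)^15 ≈ 1,283,861.2818.
Phase 2: 1,283,861.2818·(1 + 0.00835)^120 ≈ 3,482,366.0280.

$3,482,366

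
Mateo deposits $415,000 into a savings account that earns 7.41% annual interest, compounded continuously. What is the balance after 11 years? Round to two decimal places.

A = P·e^(rt) = 415,000·e^(0.0741·11) = 415,000·e^0.8151.
e^0.8151 ≈ 2.25940160121, so A ≈ 937,651.6645.

$937,651.66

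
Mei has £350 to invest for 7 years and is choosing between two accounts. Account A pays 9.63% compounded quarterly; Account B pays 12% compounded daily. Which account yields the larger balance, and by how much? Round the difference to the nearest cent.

Account B, by £129.29

A: (1 + 0.024075)^28 ≈ 1.94665682, so 350 × 1.94665682 ≈ 681.3299.
B: (1 + 0.12/365)^2555 ≈ 2.31604722, so 350 × 2.31604722 ≈ 810.6165.
Difference ≈ 129.2866 in favor of B.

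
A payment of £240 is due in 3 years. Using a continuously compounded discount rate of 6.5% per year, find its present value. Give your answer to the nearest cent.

£197.48

P = A·e^(−rt) = 240·e^(−0.195).
e^(−0.195) ≈ 0.822834658, so P ≈ 197.4803.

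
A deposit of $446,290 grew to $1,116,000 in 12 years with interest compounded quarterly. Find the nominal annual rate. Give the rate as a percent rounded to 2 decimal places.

(1 + r/4)^48 = 1,116,000/446,290 = 2.50062.
1 + r/4 = 2.50062^(1/48) ≈ 1.019278, so r/4 ≈ 0.019278.
r ≈ 4·0.019278 = 7.71120%.

7.71%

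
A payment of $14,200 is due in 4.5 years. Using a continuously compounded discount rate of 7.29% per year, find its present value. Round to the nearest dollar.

P = A·e^(−rt) = 14,200·e^(−0.32805).
e^(−0.32805) ≈ 0.72032700245, so P ≈ 10,228.6434.

$10,229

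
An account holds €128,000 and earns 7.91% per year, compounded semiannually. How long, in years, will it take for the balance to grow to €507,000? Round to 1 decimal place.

17.7 years

(1 + 0.03955)^(2t) = 507,000/128,000 = 3.9609.
2t·ln(1 + 0.03955) = ln(3.9609); 2t = 1.3765/0.0387879 ≈ 35.4873.
t ≈ 17.7437 years.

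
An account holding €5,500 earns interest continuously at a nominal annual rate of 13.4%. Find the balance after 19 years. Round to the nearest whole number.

€70,158

A = P·e^(rt) = 5,500·e^(0.134·19) = 5,500·e^2.546.
e^2.546 ≈ 12.755977688, so A ≈ 70,157.8773.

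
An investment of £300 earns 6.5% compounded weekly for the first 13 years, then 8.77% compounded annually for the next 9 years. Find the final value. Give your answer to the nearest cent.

Phase 1: 300·(1 + 0.00125)^676 ≈ 698.0249.
Phase 2: 698.0249·(1 + 0.0877)^9 ≈ 1,487.4867.

£1,487.49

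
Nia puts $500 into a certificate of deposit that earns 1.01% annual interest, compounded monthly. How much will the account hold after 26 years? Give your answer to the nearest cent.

Growth factor = (1 + 0.0101/12)^312 ≈ 1.30016288.
A ≈ 500 × 1.30016288 ≈ 650.0814.

$650.08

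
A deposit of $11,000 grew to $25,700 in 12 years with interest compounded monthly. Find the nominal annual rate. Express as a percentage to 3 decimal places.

The 144-period growth factor is 25,700/11,000 = 2.33636.
r/12 = 2.33636^(1/144) − 1 ≈ 0.00591042, so r ≈ 12·0.00591042 = 7.09251%.

7.093%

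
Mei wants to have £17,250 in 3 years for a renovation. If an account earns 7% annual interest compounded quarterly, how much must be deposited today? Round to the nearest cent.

Growth factor = (1 + 0.0175)^12 ≈ 1.2314393149.
P = 17,250/1.2314393149 ≈ 14,007.9984.

£14,008.00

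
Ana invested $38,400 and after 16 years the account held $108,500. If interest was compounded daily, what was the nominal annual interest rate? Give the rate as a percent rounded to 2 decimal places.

The 5840-period growth factor is 108,500/38,400 = 2.82552.
r/365 = 2.82552^(1/5840) − 1 ≈ 0.000177874, so r ≈ 365·0.000177874 = 6.49241%.

6.49%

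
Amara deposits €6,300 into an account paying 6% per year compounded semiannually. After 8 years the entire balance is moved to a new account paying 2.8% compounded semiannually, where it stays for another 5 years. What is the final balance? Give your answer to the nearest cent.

After 8 years at 6%: 6,300 × 1.6047064391 ≈ 10,109.6506.
Then 5 years at 2.8%: 10,109.6506 × 1.1491574845 ≈ 11,617.5806.

€11,617.58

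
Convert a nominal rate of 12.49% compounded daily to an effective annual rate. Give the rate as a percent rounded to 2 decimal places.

13.30%

One year is 365 periods at 0.000342192 each: (1 + 0.000342192)^365 ≈ 1.133011.
EAR = 1.133011 − 1 ≈ 13.30109%.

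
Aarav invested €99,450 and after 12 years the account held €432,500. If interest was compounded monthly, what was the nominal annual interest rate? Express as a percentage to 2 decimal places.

(1 + r/12)^144 = 432,500/99,450 = 4.34892.
1 + r/12 = 4.34892^(1/144) ≈ 1.01026, so r/12 ≈ 0.0102601.
r ≈ 12·0.0102601 = 12.31213%.

12.31%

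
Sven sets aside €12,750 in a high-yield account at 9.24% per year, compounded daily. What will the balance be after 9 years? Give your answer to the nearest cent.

Periodic rate = 9.24%/365 = 0.000253151; periods = 365·9 = 3285.
A = 12,750·(1 + 0.0924/365)^3285 ≈ 12,750·2.2967492594 ≈ 29,283.5531.

€29,283.55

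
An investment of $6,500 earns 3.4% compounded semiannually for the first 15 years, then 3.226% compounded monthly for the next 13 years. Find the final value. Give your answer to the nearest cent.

$16,384.45

After 15 years at 3.4%: 6,500 × 1.6581682214 ≈ 10,778.0934.
Then 13 years at 3.226%: 10,778.0934 × 1.520162583 ≈ 16,384.4544.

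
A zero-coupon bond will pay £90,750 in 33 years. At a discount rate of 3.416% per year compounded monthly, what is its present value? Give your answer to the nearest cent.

£29,442.23

Periodic rate = 3.416%/12 = 0.00284667; 396 periods.
P = 90,750/(1 + 0.03416/12)^396 ≈ 90,750/3.0823076186 ≈ 29,442.2268.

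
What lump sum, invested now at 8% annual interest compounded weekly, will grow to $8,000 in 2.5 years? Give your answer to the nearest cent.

Growth factor = (1 + 0.08/52)^130 ≈ 1.221215057.
P = 8,000/1.221215057 ≈ 6,550.8527.

$6,550.85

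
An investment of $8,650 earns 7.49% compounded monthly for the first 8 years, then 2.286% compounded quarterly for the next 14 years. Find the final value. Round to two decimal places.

After 8 years at 7.49%: 8,650 × 1.817274301 ≈ 15,719.4227.
Then 14 years at 2.286%: 15,719.4227 × 1.3759287465 ≈ 21,628.8056.

$21,628.81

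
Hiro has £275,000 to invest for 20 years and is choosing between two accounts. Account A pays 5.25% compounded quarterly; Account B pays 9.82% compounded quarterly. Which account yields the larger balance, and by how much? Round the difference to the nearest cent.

A: (1 + 0.013125)^80 ≈ 2.83819725321, so 275,000 × 2.83819725321 ≈ 780,504.2446.
B: (1 + 0.02455)^80 ≈ 6.960695127892, so 275,000 × 6.960695127892 ≈ 1,914,191.1602.
Difference ≈ 1,133,686.9155 in favor of B.

Account B, by £1,133,686.92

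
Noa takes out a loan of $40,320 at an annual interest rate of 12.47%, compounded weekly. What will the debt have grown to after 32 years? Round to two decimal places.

Periodic rate = 12.47%/52 = 0.00239808; periods = 52·32 = 1664.
A = 40,320·(1 + 0.1247/52)^1664 ≈ 40,320·53.81880774885 ≈ 2,169,974.3284.

$2,169,974.33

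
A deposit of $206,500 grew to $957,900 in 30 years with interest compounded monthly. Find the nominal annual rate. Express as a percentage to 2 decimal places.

(1 + r/12)^360 = 957,900/206,500 = 4.63874.
1 + r/12 = 4.63874^(1/360) ≈ 1.004271, so r/12 ≈ 0.00427144.
r ≈ 12·0.00427144 = 5.12573%.

5.13%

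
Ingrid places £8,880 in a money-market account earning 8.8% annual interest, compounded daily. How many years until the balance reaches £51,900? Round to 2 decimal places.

We need (1 + 0.000241096)^(365t) = 5.8446, so 365t = ln 5.8446 / ln 1.000241 ≈ 7323.7667.
t ≈ 7323.7667/365 = 20.0651 years.

20.07 years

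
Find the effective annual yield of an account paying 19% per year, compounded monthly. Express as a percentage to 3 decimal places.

20.745%

One year is 12 periods at 0.0158333 each: (1 + 0.0158333)^12 ≈ 1.207451.
EAR = 1.207451 − 1 ≈ 20.74510%.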